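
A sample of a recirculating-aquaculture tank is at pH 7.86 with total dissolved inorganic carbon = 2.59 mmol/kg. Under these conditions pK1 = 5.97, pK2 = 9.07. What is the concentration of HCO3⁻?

α₁ = 1 / (1 + [H⁺]/K1 + K2/[H⁺]) = 1 / (1 + 10^-1.89 + 10^-1.21)
   = 1 / (1 + 0.012882 + 0.061660) = 1/1.0745 = 0.9306
[HCO3⁻] = α₁ × DIC = 0.9306 × 2.59 = 2.41 mmol/kg

[HCO3⁻] = 2.41 mmol/kg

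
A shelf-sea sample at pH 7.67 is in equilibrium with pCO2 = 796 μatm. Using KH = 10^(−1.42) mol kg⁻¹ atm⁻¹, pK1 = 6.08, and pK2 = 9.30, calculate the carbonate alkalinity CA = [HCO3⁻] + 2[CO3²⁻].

CA = 1.23 mmol/kg

[CO2*] = KH · pCO2 = 10^(−1.42) × 796×10^-6 = 3.026×10^-5 mol/kg
α₀ = 1/(1 + K1/[H⁺] + K1K2/[H⁺]²) = 1/(1 + 10^+1.59 + 10^-0.04) = 0.02450
DIC = [CO2*]/α₀ = 3.026×10^-5 / 0.02450 = 1.235 mmol/kg
CA = (α₁ + 2α₂)·DIC = (0.9532 + 2×0.02234) × 1.235 = 1.23 mmol/kg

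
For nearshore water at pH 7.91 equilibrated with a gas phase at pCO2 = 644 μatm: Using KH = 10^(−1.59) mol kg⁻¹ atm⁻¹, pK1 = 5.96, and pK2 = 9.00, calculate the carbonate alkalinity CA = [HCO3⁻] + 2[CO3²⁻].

CA = 1.72 mmol/kg

[CO2*] = KH · pCO2 = 10^(−1.59) × 644×10^-6 = 1.655×10^-5 mol/kg
α₀ = 1/(1 + K1/[H⁺] + K1K2/[H⁺]²) = 1/(1 + 10^+1.95 + 10^+0.86) = 0.01027
DIC = [CO2*]/α₀ = 1.655×10^-5 / 0.01027 = 1.612 mmol/kg
CA = (α₁ + 2α₂)·DIC = (0.9153 + 2×0.07440) × 1.612 = 1.72 mmol/kg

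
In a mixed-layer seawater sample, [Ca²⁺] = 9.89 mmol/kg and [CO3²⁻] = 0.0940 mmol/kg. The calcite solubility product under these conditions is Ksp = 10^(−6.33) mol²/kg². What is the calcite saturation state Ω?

Ksp = 10^(−6.33) = 4.677×10^-7
Ω = [Ca²⁺][CO3²⁻]/Ksp = (9.89×10^-3)(0.0940×10^-3) / 4.677×10^-7 = 1.99

Ω = 1.99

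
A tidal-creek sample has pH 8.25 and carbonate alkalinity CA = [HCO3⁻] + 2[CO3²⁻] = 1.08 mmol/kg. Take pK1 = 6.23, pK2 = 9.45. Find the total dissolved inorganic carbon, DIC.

DIC = 1.03 mmol/kg

CA = [HCO3⁻] + 2[CO3²⁻] = (α₁ + 2α₂)·DIC
At pH 8.25: [H⁺]/K1 = 10^-2.02 = 0.0095499, K2/[H⁺] = 10^-1.20 = 0.063096
α₁ = 1/(1 + 0.0095499 + 0.063096) = 1/1.0726 = 0.9323; α₂ = α₁·K2/[H⁺] = 0.05882
α₁ + 2α₂ = 1.0499
DIC = CA / (α₁ + 2α₂) = 1.08 / 1.0499 = 1.03 mmol/kg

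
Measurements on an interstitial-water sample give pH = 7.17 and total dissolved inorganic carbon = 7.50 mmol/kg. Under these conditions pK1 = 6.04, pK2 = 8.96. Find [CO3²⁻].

[CO3²⁻] = 0.112 mmol/kg

α₂ = 1 / (1 + [H⁺]/K2 + [H⁺]²/(K1K2)) = 1 / (1 + 10^+1.79 + 10^+0.66)
   = 1 / (1 + 61.660 + 4.5709) = 1/67.230 = 0.01487
[CO3²⁻] = α₂ × DIC = 0.01487 × 7.50 = 0.112 mmol/kg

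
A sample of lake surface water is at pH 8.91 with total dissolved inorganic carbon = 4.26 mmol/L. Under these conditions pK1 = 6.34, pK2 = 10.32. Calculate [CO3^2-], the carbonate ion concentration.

[CO3²⁻] = 0.159 mmol/L

α₂ = 1 / (1 + [H⁺]/K2 + [H⁺]²/(K1K2)) = 1 / (1 + 10^+1.41 + 10^-1.16)
   = 1 / (1 + 25.704 + 0.069183) = 1/26.773 = 0.03735
[CO3²⁻] = α₂ × DIC = 0.03735 × 4.26 = 0.159 mmol/L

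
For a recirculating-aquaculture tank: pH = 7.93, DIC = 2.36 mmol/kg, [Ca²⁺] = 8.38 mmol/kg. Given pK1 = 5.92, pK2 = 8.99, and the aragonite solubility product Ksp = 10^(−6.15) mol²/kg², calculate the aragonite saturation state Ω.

Ω = 2.22

α₂ = 1 / (1 + [H⁺]/K2 + [H⁺]²/(K1K2)) = 1 / (1 + 10^+1.06 + 10^-0.95)
   = 1 / (1 + 11.482 + 0.11220) = 1/12.594 = 0.07940
[CO3²⁻] = α₂ × DIC = 0.07940 × 2.36 = 0.1874 mmol/kg
Ksp = 10^(−6.15) = 7.079×10^-7
Ω = [Ca²⁺][CO3²⁻]/Ksp = (8.38×10^-3)(1.874×10^-4) / 7.079×10^-7 = 2.22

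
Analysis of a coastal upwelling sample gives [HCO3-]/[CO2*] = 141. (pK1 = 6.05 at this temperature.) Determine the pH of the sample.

pH = 8.20

From K1 = [H⁺][HCO3-]/[CO2*]:  pH = pK1 + log₁₀([HCO3-]/[CO2*])
log₁₀(141) = +2.149
pH = 6.05 + (+2.149) = 8.20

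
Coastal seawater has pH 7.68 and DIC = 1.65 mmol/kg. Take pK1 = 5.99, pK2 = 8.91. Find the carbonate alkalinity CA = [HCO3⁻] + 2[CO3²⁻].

CA = [HCO3⁻] + 2[CO3²⁻] = (α₁ + 2α₂)·DIC
At pH 7.68: [H⁺]/K1 = 10^-1.69 = 0.020417, K2/[H⁺] = 10^-1.23 = 0.058884
α₁ = 1/(1 + 0.020417 + 0.058884) = 1/1.0793 = 0.9265; α₂ = α₁·K2/[H⁺] = 0.05456
α₁ + 2α₂ = 1.0356
CA = 1.0356 × 1.65 = 1.71 mmol/kg

CA = 1.71 mmol/kg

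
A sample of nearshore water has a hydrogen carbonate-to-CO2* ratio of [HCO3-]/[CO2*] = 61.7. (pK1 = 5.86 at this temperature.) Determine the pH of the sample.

pH = 7.65

From K1 = [H⁺][HCO3-]/[CO2*]:  pH = pK1 + log₁₀([HCO3-]/[CO2*])
log₁₀(61.7) = +1.790
pH = 5.86 + (+1.790) = 7.65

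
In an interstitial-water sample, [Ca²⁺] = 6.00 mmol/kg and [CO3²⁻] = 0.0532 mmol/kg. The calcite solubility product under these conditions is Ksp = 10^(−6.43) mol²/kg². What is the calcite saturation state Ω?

Ksp = 10^(−6.43) = 3.715×10^-7
Ω = [Ca²⁺][CO3²⁻]/Ksp = (6.00×10^-3)(0.0532×10^-3) / 3.715×10^-7 = 0.859

Ω = 0.859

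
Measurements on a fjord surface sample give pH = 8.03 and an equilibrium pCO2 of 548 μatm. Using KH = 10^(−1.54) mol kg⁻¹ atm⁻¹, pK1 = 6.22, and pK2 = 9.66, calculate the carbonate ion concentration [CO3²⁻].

[CO2*] = KH · pCO2 = 10^(−1.54) × 548×10^-6 = 1.580×10^-5 mol/kg
α₀ = 1/(1 + K1/[H⁺] + K1K2/[H⁺]²) = 1/(1 + 10^+1.81 + 10^+0.18) = 0.01491
DIC = [CO2*]/α₀ = 1.580×10^-5 / 0.01491 = 1.060 mmol/kg
[CO3²⁻] = α₂·DIC; α₂ = 0.02256, so [CO3²⁻] = 0.02256 × 1.060 = 0.0239 mmol/kg

[CO3²⁻] = 0.0239 mmol/kg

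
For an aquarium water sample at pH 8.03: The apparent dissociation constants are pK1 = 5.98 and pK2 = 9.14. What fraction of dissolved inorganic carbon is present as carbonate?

α₂ = 0.0714

α₂ = 1 / (1 + [H⁺]/K2 + [H⁺]²/(K1K2)) = 1 / (1 + 10^+1.11 + 10^-0.94)
   = 1 / (1 + 12.882 + 0.11482) = 1/13.997 = 0.07144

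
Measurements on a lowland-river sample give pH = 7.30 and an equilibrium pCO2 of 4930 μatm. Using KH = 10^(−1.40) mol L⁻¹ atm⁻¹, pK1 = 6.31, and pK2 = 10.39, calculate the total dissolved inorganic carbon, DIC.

[CO2*] = KH · pCO2 = 10^(−1.40) × 4930×10^-6 = 1.963×10^-4 mol/L
α₀ = 1/(1 + K1/[H⁺] + K1K2/[H⁺]²) = 1/(1 + 10^+0.99 + 10^-2.10) = 0.09276
DIC = [CO2*]/α₀ = 1.963×10^-4 / 0.09276 = 2.12 mmol/L

DIC = 2.12 mmol/L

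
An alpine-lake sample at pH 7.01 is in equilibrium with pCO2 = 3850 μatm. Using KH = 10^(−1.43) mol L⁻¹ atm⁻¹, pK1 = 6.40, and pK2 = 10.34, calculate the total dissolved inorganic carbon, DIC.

[CO2*] = KH · pCO2 = 10^(−1.43) × 3850×10^-6 = 1.430×10^-4 mol/L
α₀ = 1/(1 + K1/[H⁺] + K1K2/[H⁺]²) = 1/(1 + 10^+0.61 + 10^-2.72) = 0.1970
DIC = [CO2*]/α₀ = 1.430×10^-4 / 0.1970 = 0.726 mmol/L

DIC = 0.726 mmol/L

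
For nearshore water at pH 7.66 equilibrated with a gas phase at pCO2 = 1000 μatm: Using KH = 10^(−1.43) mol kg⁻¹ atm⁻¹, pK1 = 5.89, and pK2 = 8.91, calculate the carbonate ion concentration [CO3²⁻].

[CO3²⁻] = 0.123 mmol/kg

[CO2*] = KH · pCO2 = 10^(−1.43) × 1000×10^-6 = 3.715×10^-5 mol/kg
α₀ = 1/(1 + K1/[H⁺] + K1K2/[H⁺]²) = 1/(1 + 10^+1.77 + 10^+0.52) = 0.01582
DIC = [CO2*]/α₀ = 3.715×10^-5 / 0.01582 = 2.348 mmol/kg
[CO3²⁻] = α₂·DIC; α₂ = 0.05240, so [CO3²⁻] = 0.05240 × 2.348 = 0.123 mmol/kg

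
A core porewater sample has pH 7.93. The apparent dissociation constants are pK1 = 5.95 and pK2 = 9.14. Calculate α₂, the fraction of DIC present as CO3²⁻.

α₂ = 1 / (1 + [H⁺]/K2 + [H⁺]²/(K1K2)) = 1 / (1 + 10^+1.21 + 10^-0.77)
   = 1 / (1 + 16.218 + 0.16982) = 1/17.388 = 0.05751

α₂ = 0.0575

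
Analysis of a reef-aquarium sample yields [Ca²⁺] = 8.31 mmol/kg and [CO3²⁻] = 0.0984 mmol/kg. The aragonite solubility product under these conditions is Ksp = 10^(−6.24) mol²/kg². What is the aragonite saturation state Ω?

Ksp = 10^(−6.24) = 5.754×10^-7
Ω = [Ca²⁺][CO3²⁻]/Ksp = (8.31×10^-3)(0.0984×10^-3) / 5.754×10^-7 = 1.42

Ω = 1.42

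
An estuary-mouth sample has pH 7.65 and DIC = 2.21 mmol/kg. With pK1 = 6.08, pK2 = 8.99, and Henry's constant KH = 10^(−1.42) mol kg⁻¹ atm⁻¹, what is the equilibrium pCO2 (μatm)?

α₀ = 1 / (1 + K1/[H⁺] + K1K2/[H⁺]²) = 1 / (1 + 10^+1.57 + 10^+0.23)
   = 1 / (1 + 37.154 + 1.6982) = 1/39.852 = 0.02509
[CO2*] = α₀ × DIC = 0.02509 × 2.21 = 0.05546 mmol/kg
pCO2 = [CO2*]/KH = 5.546×10^-5 / 3.802×10^-2 = 1460 μatm

pCO2 = 1460 μatm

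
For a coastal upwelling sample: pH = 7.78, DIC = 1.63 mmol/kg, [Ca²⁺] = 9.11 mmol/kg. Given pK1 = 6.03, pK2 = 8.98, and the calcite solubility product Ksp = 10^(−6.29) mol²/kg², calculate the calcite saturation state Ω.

α₂ = 1 / (1 + [H⁺]/K2 + [H⁺]²/(K1K2)) = 1 / (1 + 10^+1.20 + 10^-0.55)
   = 1 / (1 + 15.849 + 0.28184) = 1/17.131 = 0.05837
[CO3²⁻] = α₂ × DIC = 0.05837 × 1.63 = 0.09515 mmol/kg
Ksp = 10^(−6.29) = 5.129×10^-7
Ω = [Ca²⁺][CO3²⁻]/Ksp = (9.11×10^-3)(9.515×10^-5) / 5.129×10^-7 = 1.69

Ω = 1.69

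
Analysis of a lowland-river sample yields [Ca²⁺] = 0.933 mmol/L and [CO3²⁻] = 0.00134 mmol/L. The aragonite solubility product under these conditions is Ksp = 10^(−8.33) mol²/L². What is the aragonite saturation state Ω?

Ksp = 10^(−8.33) = 4.677×10^-9
Ω = [Ca²⁺][CO3²⁻]/Ksp = (0.933×10^-3)(0.00134×10^-3) / 4.677×10^-9 = 0.267

Ω = 0.267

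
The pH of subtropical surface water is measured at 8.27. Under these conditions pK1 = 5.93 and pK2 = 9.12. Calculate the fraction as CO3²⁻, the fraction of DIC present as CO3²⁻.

α₂ = 0.123

α₂ = 1 / (1 + [H⁺]/K2 + [H⁺]²/(K1K2)) = 1 / (1 + 10^+0.85 + 10^-1.49)
   = 1 / (1 + 7.0795 + 0.032359) = 1/8.1118 = 0.1233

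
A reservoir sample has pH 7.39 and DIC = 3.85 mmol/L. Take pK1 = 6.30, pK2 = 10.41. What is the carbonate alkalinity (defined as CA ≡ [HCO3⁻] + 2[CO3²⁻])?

CA = [HCO3⁻] + 2[CO3²⁻] = (α₁ + 2α₂)·DIC
At pH 7.39: [H⁺]/K1 = 10^-1.09 = 0.081283, K2/[H⁺] = 10^-3.02 = 0.00095499
α₁ = 1/(1 + 0.081283 + 0.00095499) = 1/1.0822 = 0.9240; α₂ = α₁·K2/[H⁺] = 0.0008824
α₁ + 2α₂ = 0.9258
CA = 0.9258 × 3.85 = 3.56 mmol/L

CA = 3.56 mmol/L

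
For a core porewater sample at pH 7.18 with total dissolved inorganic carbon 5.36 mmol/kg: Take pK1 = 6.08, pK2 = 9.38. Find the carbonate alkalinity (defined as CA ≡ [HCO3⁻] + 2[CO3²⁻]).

CA = 5.00 mmol/kg

CA = [HCO3⁻] + 2[CO3²⁻] = (α₁ + 2α₂)·DIC
At pH 7.18: [H⁺]/K1 = 10^-1.10 = 0.079433, K2/[H⁺] = 10^-2.20 = 0.0063096
α₁ = 1/(1 + 0.079433 + 0.0063096) = 1/1.0857 = 0.9210; α₂ = α₁·K2/[H⁺] = 0.005811
α₁ + 2α₂ = 0.9327
CA = 0.9327 × 5.36 = 5.00 mmol/kg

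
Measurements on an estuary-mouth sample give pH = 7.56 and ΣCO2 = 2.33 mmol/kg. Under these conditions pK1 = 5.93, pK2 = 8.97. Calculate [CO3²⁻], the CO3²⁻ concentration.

[CO3²⁻] = 0.0853 mmol/kg

α₂ = 1 / (1 + [H⁺]/K2 + [H⁺]²/(K1K2)) = 1 / (1 + 10^+1.41 + 10^-0.22)
   = 1 / (1 + 25.704 + 0.60256) = 1/27.307 = 0.03662
[CO3²⁻] = α₂ × DIC = 0.03662 × 2.33 = 0.0853 mmol/kg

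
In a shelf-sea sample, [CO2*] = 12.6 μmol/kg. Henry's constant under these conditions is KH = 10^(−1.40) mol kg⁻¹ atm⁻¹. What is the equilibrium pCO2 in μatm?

KH = 10^(−1.40) = 3.981×10^-2 mol kg⁻¹ atm⁻¹
pCO2 = [CO2*]/KH = 12.6×10^-6 / 3.981×10^-2 = 3.16×10^-4 atm = 316 μatm

pCO2 = 316 μatm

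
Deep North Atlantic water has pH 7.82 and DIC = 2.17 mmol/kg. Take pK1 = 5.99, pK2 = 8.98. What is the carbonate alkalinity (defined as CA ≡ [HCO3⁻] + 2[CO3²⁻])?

CA = [HCO3⁻] + 2[CO3²⁻] = (α₁ + 2α₂)·DIC
At pH 7.82: [H⁺]/K1 = 10^-1.83 = 0.014791, K2/[H⁺] = 10^-1.16 = 0.069183
α₁ = 1/(1 + 0.014791 + 0.069183) = 1/1.0840 = 0.9225; α₂ = α₁·K2/[H⁺] = 0.06382
α₁ + 2α₂ = 1.0502
CA = 1.0502 × 2.17 = 2.28 mmol/kg

CA = 2.28 mmol/kg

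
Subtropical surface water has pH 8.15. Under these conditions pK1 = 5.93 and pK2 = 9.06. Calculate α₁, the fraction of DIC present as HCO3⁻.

α₁ = 0.886

α₁ = 1 / (1 + [H⁺]/K1 + K2/[H⁺]) = 1 / (1 + 10^-2.22 + 10^-0.91)
   = 1 / (1 + 0.0060256 + 0.12303) = 1/1.1291 = 0.8857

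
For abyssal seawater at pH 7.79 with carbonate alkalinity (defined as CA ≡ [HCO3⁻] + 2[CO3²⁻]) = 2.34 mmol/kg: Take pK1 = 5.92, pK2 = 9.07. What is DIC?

CA = [HCO3⁻] + 2[CO3²⁻] = (α₁ + 2α₂)·DIC
At pH 7.79: [H⁺]/K1 = 10^-1.87 = 0.013490, K2/[H⁺] = 10^-1.28 = 0.052481
α₁ = 1/(1 + 0.013490 + 0.052481) = 1/1.0660 = 0.9381; α₂ = α₁·K2/[H⁺] = 0.04923
α₁ + 2α₂ = 1.0366
DIC = CA / (α₁ + 2α₂) = 2.34 / 1.0366 = 2.26 mmol/kg

DIC = 2.26 mmol/kg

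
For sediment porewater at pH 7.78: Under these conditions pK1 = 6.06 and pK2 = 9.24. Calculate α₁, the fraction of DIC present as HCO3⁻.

α₁ = 1 / (1 + [H⁺]/K1 + K2/[H⁺]) = 1 / (1 + 10^-1.72 + 10^-1.46)
   = 1 / (1 + 0.019055 + 0.034674) = 1/1.0537 = 0.9490

α₁ = 0.949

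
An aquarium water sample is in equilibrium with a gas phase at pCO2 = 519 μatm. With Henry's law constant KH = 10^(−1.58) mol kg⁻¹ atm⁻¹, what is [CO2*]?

KH = 10^(−1.58) = 2.630×10^-2 mol kg⁻¹ atm⁻¹
[CO2*] = KH · pCO2 = 2.630×10^-2 × 519×10^-6 atm = 1.37×10^-5 mol/kg

[CO2*] = 13.7 μmol/kg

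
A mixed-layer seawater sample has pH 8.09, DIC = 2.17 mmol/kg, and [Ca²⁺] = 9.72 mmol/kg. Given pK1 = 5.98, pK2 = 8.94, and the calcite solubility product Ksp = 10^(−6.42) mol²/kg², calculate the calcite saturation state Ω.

Ω = 6.82

α₂ = 1 / (1 + [H⁺]/K2 + [H⁺]²/(K1K2)) = 1 / (1 + 10^+0.85 + 10^-1.26)
   = 1 / (1 + 7.0795 + 0.054954) = 1/8.1344 = 0.1229
[CO3²⁻] = α₂ × DIC = 0.1229 × 2.17 = 0.2668 mmol/kg
Ksp = 10^(−6.42) = 3.802×10^-7
Ω = [Ca²⁺][CO3²⁻]/Ksp = (9.72×10^-3)(2.668×10^-4) / 3.802×10^-7 = 6.82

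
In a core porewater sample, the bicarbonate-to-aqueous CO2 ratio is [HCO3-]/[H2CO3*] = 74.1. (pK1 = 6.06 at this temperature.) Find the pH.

pH = 7.93

From K1 = [H⁺][HCO3-]/[H2CO3*]:  pH = pK1 + log₁₀([HCO3-]/[H2CO3*])
log₁₀(74.1) = +1.870
pH = 6.06 + (+1.870) = 7.93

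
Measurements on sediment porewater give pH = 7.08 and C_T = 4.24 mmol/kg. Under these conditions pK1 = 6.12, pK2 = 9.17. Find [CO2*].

[CO2*] = 0.416 mmol/kg

α₀ = 1 / (1 + K1/[H⁺] + K1K2/[H⁺]²) = 1 / (1 + 10^+0.96 + 10^-1.13)
   = 1 / (1 + 9.1201 + 0.074131) = 1/10.194 = 0.09809
[CO2*] = α₀ × DIC = 0.09809 × 4.24 = 0.416 mmol/kg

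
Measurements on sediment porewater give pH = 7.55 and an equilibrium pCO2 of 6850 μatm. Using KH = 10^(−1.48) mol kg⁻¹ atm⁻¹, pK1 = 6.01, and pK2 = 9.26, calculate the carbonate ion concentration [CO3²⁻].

[CO3²⁻] = 0.153 mmol/kg

[CO2*] = KH · pCO2 = 10^(−1.48) × 6850×10^-6 = 2.268×10^-4 mol/kg
α₀ = 1/(1 + K1/[H⁺] + K1K2/[H⁺]²) = 1/(1 + 10^+1.54 + 10^-0.17) = 0.02751
DIC = [CO2*]/α₀ = 2.268×10^-4 / 0.02751 = 8.245 mmol/kg
[CO3²⁻] = α₂·DIC; α₂ = 0.01860, so [CO3²⁻] = 0.01860 × 8.245 = 0.153 mmol/kg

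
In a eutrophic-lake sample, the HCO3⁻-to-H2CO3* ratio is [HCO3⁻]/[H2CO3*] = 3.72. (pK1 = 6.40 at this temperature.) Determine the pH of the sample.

From K1 = [H⁺][HCO3⁻]/[H2CO3*]:  pH = pK1 + log₁₀([HCO3⁻]/[H2CO3*])
log₁₀(3.72) = +0.571
pH = 6.40 + (+0.571) = 6.97

pH = 6.97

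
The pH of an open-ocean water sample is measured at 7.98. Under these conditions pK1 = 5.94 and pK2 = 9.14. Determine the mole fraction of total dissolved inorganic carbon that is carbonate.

α₂ = 1 / (1 + [H⁺]/K2 + [H⁺]²/(K1K2)) = 1 / (1 + 10^+1.16 + 10^-0.88)
   = 1 / (1 + 14.454 + 0.13183) = 1/15.586 = 0.06416

α₂ = 0.0642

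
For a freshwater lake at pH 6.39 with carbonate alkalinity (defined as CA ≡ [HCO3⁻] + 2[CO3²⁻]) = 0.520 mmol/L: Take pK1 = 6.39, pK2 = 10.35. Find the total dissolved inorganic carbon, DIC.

CA = [HCO3⁻] + 2[CO3²⁻] = (α₁ + 2α₂)·DIC
At pH 6.39: [H⁺]/K1 = 10^0.00 = 1.0000, K2/[H⁺] = 10^-3.96 = 0.00010965
α₁ = 1/(1 + 1.0000 + 0.00010965) = 1/2.0001 = 0.5000; α₂ = α₁·K2/[H⁺] = 5.482×10^-5
α₁ + 2α₂ = 0.5001
DIC = CA / (α₁ + 2α₂) = 0.520 / 0.5001 = 1.04 mmol/L

DIC = 1.04 mmol/L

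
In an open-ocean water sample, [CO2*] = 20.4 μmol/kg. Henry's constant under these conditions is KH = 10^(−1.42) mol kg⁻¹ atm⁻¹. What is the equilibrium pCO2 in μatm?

KH = 10^(−1.42) = 3.802×10^-2 mol kg⁻¹ atm⁻¹
pCO2 = [CO2*]/KH = 20.4×10^-6 / 3.802×10^-2 = 5.37×10^-4 atm = 537 μatm

pCO2 = 537 μatm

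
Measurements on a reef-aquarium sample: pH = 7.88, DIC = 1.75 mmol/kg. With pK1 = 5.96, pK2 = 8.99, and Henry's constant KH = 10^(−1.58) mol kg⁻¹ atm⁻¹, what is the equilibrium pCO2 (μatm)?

pCO2 = 734 μatm

α₀ = 1 / (1 + K1/[H⁺] + K1K2/[H⁺]²) = 1 / (1 + 10^+1.92 + 10^+0.81)
   = 1 / (1 + 83.176 + 6.4565) = 1/90.633 = 0.01103
[CO2*] = α₀ × DIC = 0.01103 × 1.75 = 0.01931 mmol/kg = 19.31 μmol/kg
pCO2 = [CO2*]/KH = 1.931×10^-5 / 2.630×10^-2 = 734 μatm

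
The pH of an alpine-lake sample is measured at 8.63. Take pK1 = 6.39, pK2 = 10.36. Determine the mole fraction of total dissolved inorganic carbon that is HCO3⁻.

α₁ = 0.976

α₁ = 1 / (1 + [H⁺]/K1 + K2/[H⁺]) = 1 / (1 + 10^-2.24 + 10^-1.73)
   = 1 / (1 + 0.0057544 + 0.018621) = 1/1.0244 = 0.9762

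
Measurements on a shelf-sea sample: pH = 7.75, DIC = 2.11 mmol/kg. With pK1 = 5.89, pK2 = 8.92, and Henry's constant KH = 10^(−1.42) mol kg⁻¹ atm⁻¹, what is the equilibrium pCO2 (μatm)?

α₀ = 1 / (1 + K1/[H⁺] + K1K2/[H⁺]²) = 1 / (1 + 10^+1.86 + 10^+0.69)
   = 1 / (1 + 72.444 + 4.8978) = 1/78.341 = 0.01276
[CO2*] = α₀ × DIC = 0.01276 × 2.11 = 0.02693 mmol/kg
pCO2 = [CO2*]/KH = 2.693×10^-5 / 3.802×10^-2 = 708 μatm

pCO2 = 708 μatm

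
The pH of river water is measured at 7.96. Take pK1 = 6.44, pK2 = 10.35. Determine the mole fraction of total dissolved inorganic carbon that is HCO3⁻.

α₁ = 1 / (1 + [H⁺]/K1 + K2/[H⁺]) = 1 / (1 + 10^-1.52 + 10^-2.39)
   = 1 / (1 + 0.030200 + 0.0040738) = 1/1.0343 = 0.9669

α₁ = 0.967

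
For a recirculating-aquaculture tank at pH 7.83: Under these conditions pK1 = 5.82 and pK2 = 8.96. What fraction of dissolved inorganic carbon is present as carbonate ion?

α₂ = 0.0684

α₂ = 1 / (1 + [H⁺]/K2 + [H⁺]²/(K1K2)) = 1 / (1 + 10^+1.13 + 10^-0.88)
   = 1 / (1 + 13.490 + 0.13183) = 1/14.621 = 0.06839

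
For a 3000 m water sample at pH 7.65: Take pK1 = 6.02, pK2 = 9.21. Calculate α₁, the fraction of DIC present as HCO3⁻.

α₁ = 0.951

α₁ = 1 / (1 + [H⁺]/K1 + K2/[H⁺]) = 1 / (1 + 10^-1.63 + 10^-1.56)
   = 1 / (1 + 0.023442 + 0.027542) = 1/1.0510 = 0.9515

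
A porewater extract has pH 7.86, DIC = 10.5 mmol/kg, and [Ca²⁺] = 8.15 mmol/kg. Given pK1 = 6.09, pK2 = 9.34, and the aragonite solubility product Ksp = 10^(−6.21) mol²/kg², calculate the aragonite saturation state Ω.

α₂ = 1 / (1 + [H⁺]/K2 + [H⁺]²/(K1K2)) = 1 / (1 + 10^+1.48 + 10^-0.29)
   = 1 / (1 + 30.200 + 0.51286) = 1/31.712 = 0.03153
[CO3²⁻] = α₂ × DIC = 0.03153 × 10.5 = 0.3311 mmol/kg
Ksp = 10^(−6.21) = 6.166×10^-7
Ω = [Ca²⁺][CO3²⁻]/Ksp = (8.15×10^-3)(3.311×10^-4) / 6.166×10^-7 = 4.38

Ω = 4.38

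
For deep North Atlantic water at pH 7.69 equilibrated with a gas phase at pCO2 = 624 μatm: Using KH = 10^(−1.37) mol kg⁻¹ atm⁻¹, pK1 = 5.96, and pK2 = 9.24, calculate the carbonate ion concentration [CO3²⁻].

[CO3²⁻] = 0.0403 mmol/kg

[CO2*] = KH · pCO2 = 10^(−1.37) × 624×10^-6 = 2.662×10^-5 mol/kg
α₀ = 1/(1 + K1/[H⁺] + K1K2/[H⁺]²) = 1/(1 + 10^+1.73 + 10^+0.18) = 0.01779
DIC = [CO2*]/α₀ = 2.662×10^-5 / 0.01779 = 1.496 mmol/kg
[CO3²⁻] = α₂·DIC; α₂ = 0.02692, so [CO3²⁻] = 0.02692 × 1.496 = 0.0403 mmol/kg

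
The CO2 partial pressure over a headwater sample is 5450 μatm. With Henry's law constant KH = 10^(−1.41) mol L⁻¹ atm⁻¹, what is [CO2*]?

[CO2*] = 212 μmol/L

KH = 10^(−1.41) = 3.890×10^-2 mol L⁻¹ atm⁻¹
[CO2*] = KH · pCO2 = 3.890×10^-2 × 5450×10^-6 atm = 2.12×10^-4 mol/L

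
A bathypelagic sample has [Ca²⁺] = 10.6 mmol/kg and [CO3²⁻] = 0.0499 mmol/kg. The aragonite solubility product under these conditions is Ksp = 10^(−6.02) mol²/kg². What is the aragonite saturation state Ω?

Ω = 0.554

Ksp = 10^(−6.02) = 9.550×10^-7
Ω = [Ca²⁺][CO3²⁻]/Ksp = (10.6×10^-3)(0.0499×10^-3) / 9.550×10^-7 = 0.554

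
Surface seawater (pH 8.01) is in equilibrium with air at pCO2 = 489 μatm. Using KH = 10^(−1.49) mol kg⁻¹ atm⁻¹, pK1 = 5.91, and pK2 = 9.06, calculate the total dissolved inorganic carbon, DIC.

DIC = 2.19 mmol/kg

[CO2*] = KH · pCO2 = 10^(−1.49) × 489×10^-6 = 1.582×10^-5 mol/kg
α₀ = 1/(1 + K1/[H⁺] + K1K2/[H⁺]²) = 1/(1 + 10^+2.10 + 10^+1.05) = 0.007240
DIC = [CO2*]/α₀ = 1.582×10^-5 / 0.007240 = 2.19 mmol/kg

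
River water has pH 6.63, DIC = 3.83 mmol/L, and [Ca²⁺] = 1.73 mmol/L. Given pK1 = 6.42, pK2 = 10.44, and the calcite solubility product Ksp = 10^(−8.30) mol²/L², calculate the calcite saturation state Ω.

α₂ = 1 / (1 + [H⁺]/K2 + [H⁺]²/(K1K2)) = 1 / (1 + 10^+3.81 + 10^+3.60)
   = 1 / (1 + 6456.5 + 3981.1) = 1/1.0439×10^4 = 9.580×10^-5
[CO3²⁻] = α₂ × DIC = 9.580×10^-5 × 3.83 = 0.0003669 mmol/L = 0.3669 μmol/L
Ksp = 10^(−8.30) = 5.012×10^-9
Ω = [Ca²⁺][CO3²⁻]/Ksp = (1.73×10^-3)(3.669×10^-7) / 5.012×10^-9 = 0.127

Ω = 0.127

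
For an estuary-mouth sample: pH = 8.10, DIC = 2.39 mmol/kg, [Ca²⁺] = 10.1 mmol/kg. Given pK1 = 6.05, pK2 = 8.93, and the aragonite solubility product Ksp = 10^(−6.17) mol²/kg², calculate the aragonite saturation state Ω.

Ω = 4.57

α₂ = 1 / (1 + [H⁺]/K2 + [H⁺]²/(K1K2)) = 1 / (1 + 10^+0.83 + 10^-1.22)
   = 1 / (1 + 6.7608 + 0.060256) = 1/7.8211 = 0.1279
[CO3²⁻] = α₂ × DIC = 0.1279 × 2.39 = 0.3056 mmol/kg
Ksp = 10^(−6.17) = 6.761×10^-7
Ω = [Ca²⁺][CO3²⁻]/Ksp = (10.1×10^-3)(3.056×10^-4) / 6.761×10^-7 = 4.57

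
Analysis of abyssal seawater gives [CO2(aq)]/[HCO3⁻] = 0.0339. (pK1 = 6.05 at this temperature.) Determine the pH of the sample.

pH = 7.52

From K1 = [H⁺][HCO3⁻]/[CO2(aq)]:  pH = pK1 − log₁₀([CO2(aq)]/[HCO3⁻])
log₁₀(0.0339) = -1.470
pH = 6.05 − (-1.470) = 7.52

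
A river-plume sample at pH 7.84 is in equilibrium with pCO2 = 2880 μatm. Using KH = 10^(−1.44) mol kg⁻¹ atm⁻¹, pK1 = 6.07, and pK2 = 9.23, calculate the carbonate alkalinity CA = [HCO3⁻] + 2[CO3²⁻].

[CO2*] = KH · pCO2 = 10^(−1.44) × 2880×10^-6 = 1.046×10^-4 mol/kg
α₀ = 1/(1 + K1/[H⁺] + K1K2/[H⁺]²) = 1/(1 + 10^+1.77 + 10^+0.38) = 0.01606
DIC = [CO2*]/α₀ = 1.046×10^-4 / 0.01606 = 6.513 mmol/kg
CA = (α₁ + 2α₂)·DIC = (0.9454 + 2×0.03851) × 6.513 = 6.66 mmol/kg

CA = 6.66 mmol/kg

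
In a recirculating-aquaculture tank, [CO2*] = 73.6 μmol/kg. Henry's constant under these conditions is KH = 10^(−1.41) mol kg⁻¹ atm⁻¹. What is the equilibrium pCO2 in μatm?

pCO2 = 1890 μatm

KH = 10^(−1.41) = 3.890×10^-2 mol kg⁻¹ atm⁻¹
pCO2 = [CO2*]/KH = 73.6×10^-6 / 3.890×10^-2 = 1.89×10^-3 atm = 1890 μatm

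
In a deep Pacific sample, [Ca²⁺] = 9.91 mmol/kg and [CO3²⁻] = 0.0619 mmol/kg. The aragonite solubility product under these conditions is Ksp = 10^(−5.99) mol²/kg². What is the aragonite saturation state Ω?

Ksp = 10^(−5.99) = 1.023×10^-6
Ω = [Ca²⁺][CO3²⁻]/Ksp = (9.91×10^-3)(0.0619×10^-3) / 1.023×10^-6 = 0.599

Ω = 0.599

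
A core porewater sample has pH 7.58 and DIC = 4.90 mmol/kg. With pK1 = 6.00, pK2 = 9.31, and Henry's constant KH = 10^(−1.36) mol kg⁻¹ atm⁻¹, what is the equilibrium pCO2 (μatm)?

α₀ = 1 / (1 + K1/[H⁺] + K1K2/[H⁺]²) = 1 / (1 + 10^+1.58 + 10^-0.15)
   = 1 / (1 + 38.019 + 0.70795) = 1/39.727 = 0.02517
[CO2*] = α₀ × DIC = 0.02517 × 4.90 = 0.1233 mmol/kg
pCO2 = [CO2*]/KH = 1.233×10^-4 / 4.365×10^-2 = 2830 μatm

pCO2 = 2830 μatm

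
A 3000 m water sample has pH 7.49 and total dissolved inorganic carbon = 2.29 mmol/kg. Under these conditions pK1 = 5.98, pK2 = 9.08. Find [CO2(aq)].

[CO2*] = 0.0670 mmol/kg

α₀ = 1 / (1 + K1/[H⁺] + K1K2/[H⁺]²) = 1 / (1 + 10^+1.51 + 10^-0.08)
   = 1 / (1 + 32.359 + 0.83176) = 1/34.191 = 0.02925
[CO2*] = α₀ × DIC = 0.02925 × 2.29 = 0.0670 mmol/kg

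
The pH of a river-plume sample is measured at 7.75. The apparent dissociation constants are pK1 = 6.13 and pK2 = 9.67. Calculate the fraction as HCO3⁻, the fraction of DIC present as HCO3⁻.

α₁ = 0.965

α₁ = 1 / (1 + [H⁺]/K1 + K2/[H⁺]) = 1 / (1 + 10^-1.62 + 10^-1.92)
   = 1 / (1 + 0.023988 + 0.012023) = 1/1.0360 = 0.9652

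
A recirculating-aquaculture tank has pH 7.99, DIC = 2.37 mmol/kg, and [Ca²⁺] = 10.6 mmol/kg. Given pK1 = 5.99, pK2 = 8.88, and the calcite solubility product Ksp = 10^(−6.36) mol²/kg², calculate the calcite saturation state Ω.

Ω = 6.51

α₂ = 1 / (1 + [H⁺]/K2 + [H⁺]²/(K1K2)) = 1 / (1 + 10^+0.89 + 10^-1.11)
   = 1 / (1 + 7.7625 + 0.077625) = 1/8.8401 = 0.1131
[CO3²⁻] = α₂ × DIC = 0.1131 × 2.37 = 0.2681 mmol/kg
Ksp = 10^(−6.36) = 4.365×10^-7
Ω = [Ca²⁺][CO3²⁻]/Ksp = (10.6×10^-3)(2.681×10^-4) / 4.365×10^-7 = 6.51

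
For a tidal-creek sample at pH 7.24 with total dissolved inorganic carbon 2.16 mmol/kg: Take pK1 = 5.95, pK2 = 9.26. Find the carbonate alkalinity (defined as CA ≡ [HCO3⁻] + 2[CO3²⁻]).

CA = 2.08 mmol/kg

CA = [HCO3⁻] + 2[CO3²⁻] = (α₁ + 2α₂)·DIC
At pH 7.24: [H⁺]/K1 = 10^-1.29 = 0.051286, K2/[H⁺] = 10^-2.02 = 0.0095499
α₁ = 1/(1 + 0.051286 + 0.0095499) = 1/1.0608 = 0.9427; α₂ = α₁·K2/[H⁺] = 0.009002
α₁ + 2α₂ = 0.9607
CA = 0.9607 × 2.16 = 2.08 mmol/kg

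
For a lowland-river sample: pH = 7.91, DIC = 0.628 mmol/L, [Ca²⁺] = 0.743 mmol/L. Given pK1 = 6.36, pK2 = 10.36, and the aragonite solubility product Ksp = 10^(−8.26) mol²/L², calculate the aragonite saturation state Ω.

α₂ = 1 / (1 + [H⁺]/K2 + [H⁺]²/(K1K2)) = 1 / (1 + 10^+2.45 + 10^+0.90)
   = 1 / (1 + 281.84 + 7.9433) = 1/290.78 = 0.003439
[CO3²⁻] = α₂ × DIC = 0.003439 × 0.628 = 0.002160 mmol/L = 2.160 μmol/L
Ksp = 10^(−8.26) = 5.495×10^-9
Ω = [Ca²⁺][CO3²⁻]/Ksp = (0.743×10^-3)(2.160×10^-6) / 5.495×10^-9 = 0.292

Ω = 0.292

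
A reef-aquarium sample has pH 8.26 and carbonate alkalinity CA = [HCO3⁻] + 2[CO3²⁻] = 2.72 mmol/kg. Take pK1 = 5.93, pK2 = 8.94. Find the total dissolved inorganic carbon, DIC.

DIC = 2.33 mmol/kg

CA = [HCO3⁻] + 2[CO3²⁻] = (α₁ + 2α₂)·DIC
At pH 8.26: [H⁺]/K1 = 10^-2.33 = 0.0046774, K2/[H⁺] = 10^-0.68 = 0.20893
α₁ = 1/(1 + 0.0046774 + 0.20893) = 1/1.2136 = 0.8240; α₂ = α₁·K2/[H⁺] = 0.1722
α₁ + 2α₂ = 1.1683
DIC = CA / (α₁ + 2α₂) = 2.72 / 1.1683 = 2.33 mmol/kg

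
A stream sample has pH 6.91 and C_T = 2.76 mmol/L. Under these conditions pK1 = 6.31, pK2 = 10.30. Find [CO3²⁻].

[CO3²⁻] = 0.898 μmol/L

α₂ = 1 / (1 + [H⁺]/K2 + [H⁺]²/(K1K2)) = 1 / (1 + 10^+3.39 + 10^+2.79)
   = 1 / (1 + 2454.7 + 616.60) = 1/3072.3 = 0.0003255
[CO3²⁻] = α₂ × DIC = 0.0003255 × 2.76 = 0.000898 mmol/L = 0.898 μmol/L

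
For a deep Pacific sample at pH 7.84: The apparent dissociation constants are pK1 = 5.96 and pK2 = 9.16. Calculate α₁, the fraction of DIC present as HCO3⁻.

α₁ = 1 / (1 + [H⁺]/K1 + K2/[H⁺]) = 1 / (1 + 10^-1.88 + 10^-1.32)
   = 1 / (1 + 0.013183 + 0.047863) = 1/1.0610 = 0.9425

α₁ = 0.942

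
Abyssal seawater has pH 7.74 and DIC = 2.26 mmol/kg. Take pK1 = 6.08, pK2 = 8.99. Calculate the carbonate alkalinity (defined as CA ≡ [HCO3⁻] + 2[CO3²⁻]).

CA = [HCO3⁻] + 2[CO3²⁻] = (α₁ + 2α₂)·DIC
At pH 7.74: [H⁺]/K1 = 10^-1.66 = 0.021878, K2/[H⁺] = 10^-1.25 = 0.056234
α₁ = 1/(1 + 0.021878 + 0.056234) = 1/1.0781 = 0.9275; α₂ = α₁·K2/[H⁺] = 0.05216
α₁ + 2α₂ = 1.0319
CA = 1.0319 × 2.26 = 2.33 mmol/kg

CA = 2.33 mmol/kg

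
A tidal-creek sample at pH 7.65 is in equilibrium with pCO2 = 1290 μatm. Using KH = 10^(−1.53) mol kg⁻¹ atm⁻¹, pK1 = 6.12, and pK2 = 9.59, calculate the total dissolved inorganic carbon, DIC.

[CO2*] = KH · pCO2 = 10^(−1.53) × 1290×10^-6 = 3.807×10^-5 mol/kg
α₀ = 1/(1 + K1/[H⁺] + K1K2/[H⁺]²) = 1/(1 + 10^+1.53 + 10^-0.41) = 0.02835
DIC = [CO2*]/α₀ = 3.807×10^-5 / 0.02835 = 1.34 mmol/kg

DIC = 1.34 mmol/kg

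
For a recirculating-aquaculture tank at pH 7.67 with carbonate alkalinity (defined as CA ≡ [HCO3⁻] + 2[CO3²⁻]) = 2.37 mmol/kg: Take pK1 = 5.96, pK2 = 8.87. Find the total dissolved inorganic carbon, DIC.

DIC = 2.28 mmol/kg

CA = [HCO3⁻] + 2[CO3²⁻] = (α₁ + 2α₂)·DIC
At pH 7.67: [H⁺]/K1 = 10^-1.71 = 0.019498, K2/[H⁺] = 10^-1.20 = 0.063096
α₁ = 1/(1 + 0.019498 + 0.063096) = 1/1.0826 = 0.9237; α₂ = α₁·K2/[H⁺] = 0.05828
α₁ + 2α₂ = 1.0403
DIC = CA / (α₁ + 2α₂) = 2.37 / 1.0403 = 2.28 mmol/kg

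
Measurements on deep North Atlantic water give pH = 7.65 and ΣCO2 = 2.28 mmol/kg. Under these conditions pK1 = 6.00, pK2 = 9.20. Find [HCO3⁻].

α₁ = 1 / (1 + [H⁺]/K1 + K2/[H⁺]) = 1 / (1 + 10^-1.65 + 10^-1.55)
   = 1 / (1 + 0.022387 + 0.028184) = 1/1.0506 = 0.9519
[HCO3⁻] = α₁ × DIC = 0.9519 × 2.28 = 2.17 mmol/kg

[HCO3⁻] = 2.17 mmol/kg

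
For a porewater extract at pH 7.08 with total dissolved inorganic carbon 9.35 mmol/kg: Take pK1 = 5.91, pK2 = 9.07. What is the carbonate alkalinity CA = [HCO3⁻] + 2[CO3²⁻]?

CA = [HCO3⁻] + 2[CO3²⁻] = (α₁ + 2α₂)·DIC
At pH 7.08: [H⁺]/K1 = 10^-1.17 = 0.067608, K2/[H⁺] = 10^-1.99 = 0.010233
α₁ = 1/(1 + 0.067608 + 0.010233) = 1/1.0778 = 0.9278; α₂ = α₁·K2/[H⁺] = 0.009494
α₁ + 2α₂ = 0.9468
CA = 0.9468 × 9.35 = 8.85 mmol/kg

CA = 8.85 mmol/kg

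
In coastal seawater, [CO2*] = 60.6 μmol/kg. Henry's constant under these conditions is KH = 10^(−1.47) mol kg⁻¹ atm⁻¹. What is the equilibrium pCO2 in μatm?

pCO2 = 1790 μatm

KH = 10^(−1.47) = 3.388×10^-2 mol kg⁻¹ atm⁻¹
pCO2 = [CO2*]/KH = 60.6×10^-6 / 3.388×10^-2 = 1.79×10^-3 atm = 1790 μatm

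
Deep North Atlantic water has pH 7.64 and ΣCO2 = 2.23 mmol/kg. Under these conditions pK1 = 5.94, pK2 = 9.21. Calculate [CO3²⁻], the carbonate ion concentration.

[CO3²⁻] = 0.0573 mmol/kg

α₂ = 1 / (1 + [H⁺]/K2 + [H⁺]²/(K1K2)) = 1 / (1 + 10^+1.57 + 10^-0.13)
   = 1 / (1 + 37.154 + 0.74131) = 1/38.895 = 0.02571
[CO3²⁻] = α₂ × DIC = 0.02571 × 2.23 = 0.0573 mmol/kg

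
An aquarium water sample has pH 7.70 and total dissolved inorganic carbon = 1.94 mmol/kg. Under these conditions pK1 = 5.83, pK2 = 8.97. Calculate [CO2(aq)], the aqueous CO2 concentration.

α₀ = 1 / (1 + K1/[H⁺] + K1K2/[H⁺]²) = 1 / (1 + 10^+1.87 + 10^+0.60)
   = 1 / (1 + 74.131 + 3.9811) = 1/79.112 = 0.01264
[CO2*] = α₀ × DIC = 0.01264 × 1.94 = 0.0245 mmol/kg

[CO2*] = 0.0245 mmol/kg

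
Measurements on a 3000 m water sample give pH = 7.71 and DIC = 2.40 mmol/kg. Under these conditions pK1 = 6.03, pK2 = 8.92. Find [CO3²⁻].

α₂ = 1 / (1 + [H⁺]/K2 + [H⁺]²/(K1K2)) = 1 / (1 + 10^+1.21 + 10^-0.47)
   = 1 / (1 + 16.218 + 0.33884) = 1/17.557 = 0.05696
[CO3²⁻] = α₂ × DIC = 0.05696 × 2.40 = 0.137 mmol/kg

[CO3²⁻] = 0.137 mmol/kg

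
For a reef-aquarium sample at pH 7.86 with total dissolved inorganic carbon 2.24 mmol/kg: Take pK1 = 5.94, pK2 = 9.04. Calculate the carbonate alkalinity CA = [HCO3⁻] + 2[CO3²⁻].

CA = 2.35 mmol/kg

CA = [HCO3⁻] + 2[CO3²⁻] = (α₁ + 2α₂)·DIC
At pH 7.86: [H⁺]/K1 = 10^-1.92 = 0.012023, K2/[H⁺] = 10^-1.18 = 0.066069
α₁ = 1/(1 + 0.012023 + 0.066069) = 1/1.0781 = 0.9276; α₂ = α₁·K2/[H⁺] = 0.06128
α₁ + 2α₂ = 1.0501
CA = 1.0501 × 2.24 = 2.35 mmol/kg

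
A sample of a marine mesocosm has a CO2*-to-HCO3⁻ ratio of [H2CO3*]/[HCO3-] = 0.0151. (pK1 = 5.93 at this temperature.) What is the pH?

From K1 = [H⁺][HCO3-]/[H2CO3*]:  pH = pK1 − log₁₀([H2CO3*]/[HCO3-])
log₁₀(0.0151) = -1.821
pH = 5.93 − (-1.821) = 7.75

pH = 7.75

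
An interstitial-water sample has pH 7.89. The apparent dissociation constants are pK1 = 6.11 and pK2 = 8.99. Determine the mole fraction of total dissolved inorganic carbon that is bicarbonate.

α₁ = 0.912

α₁ = 1 / (1 + [H⁺]/K1 + K2/[H⁺]) = 1 / (1 + 10^-1.78 + 10^-1.10)
   = 1 / (1 + 0.016596 + 0.079433) = 1/1.0960 = 0.9124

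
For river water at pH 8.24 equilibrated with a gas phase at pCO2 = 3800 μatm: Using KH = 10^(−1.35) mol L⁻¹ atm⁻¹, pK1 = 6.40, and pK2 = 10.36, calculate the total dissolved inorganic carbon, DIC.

DIC = 12.0 mmol/L

[CO2*] = KH · pCO2 = 10^(−1.35) × 3800×10^-6 = 1.697×10^-4 mol/L
α₀ = 1/(1 + K1/[H⁺] + K1K2/[H⁺]²) = 1/(1 + 10^+1.84 + 10^-0.28) = 0.01414
DIC = [CO2*]/α₀ = 1.697×10^-4 / 0.01414 = 12.0 mmol/L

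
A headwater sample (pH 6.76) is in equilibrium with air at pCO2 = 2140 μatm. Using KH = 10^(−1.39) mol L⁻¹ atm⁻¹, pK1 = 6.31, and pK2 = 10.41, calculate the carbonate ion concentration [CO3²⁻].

[CO3²⁻] = 0.0550 μmol/L

[CO2*] = KH · pCO2 = 10^(−1.39) × 2140×10^-6 = 8.718×10^-5 mol/L
α₀ = 1/(1 + K1/[H⁺] + K1K2/[H⁺]²) = 1/(1 + 10^+0.45 + 10^-3.20) = 0.2618
DIC = [CO2*]/α₀ = 8.718×10^-5 / 0.2618 = 0.3329 mmol/L
[CO3²⁻] = α₂·DIC; α₂ = 0.0001652, so [CO3²⁻] = 0.0001652 × 0.3329 = 5.50×10^-5 mmol/L = 0.0550 μmol/L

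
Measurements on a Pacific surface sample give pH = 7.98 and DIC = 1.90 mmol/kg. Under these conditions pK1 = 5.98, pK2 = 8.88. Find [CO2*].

[CO2*] = 16.7 μmol/kg

α₀ = 1 / (1 + K1/[H⁺] + K1K2/[H⁺]²) = 1 / (1 + 10^+2.00 + 10^+1.10)
   = 1 / (1 + 100.00 + 12.589) = 1/113.59 = 0.008804
[CO2*] = α₀ × DIC = 0.008804 × 1.90 = 0.0167 mmol/kg = 16.7 μmol/kg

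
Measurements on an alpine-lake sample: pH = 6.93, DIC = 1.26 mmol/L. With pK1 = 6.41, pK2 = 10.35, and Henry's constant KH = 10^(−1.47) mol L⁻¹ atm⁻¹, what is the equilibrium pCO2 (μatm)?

α₀ = 1 / (1 + K1/[H⁺] + K1K2/[H⁺]²) = 1 / (1 + 10^+0.52 + 10^-2.90)
   = 1 / (1 + 3.3113 + 0.0012589) = 1/4.3126 = 0.2319
[CO2*] = α₀ × DIC = 0.2319 × 1.26 = 0.2922 mmol/L
pCO2 = [CO2*]/KH = 2.922×10^-4 / 3.388×10^-2 = 8620 μatm

pCO2 = 8620 μatm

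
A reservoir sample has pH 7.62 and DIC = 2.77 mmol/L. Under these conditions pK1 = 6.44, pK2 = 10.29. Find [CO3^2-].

[CO3²⁻] = 5.54 μmol/L

α₂ = 1 / (1 + [H⁺]/K2 + [H⁺]²/(K1K2)) = 1 / (1 + 10^+2.67 + 10^+1.49)
   = 1 / (1 + 467.74 + 30.903) = 1/499.64 = 0.002001
[CO3²⁻] = α₂ × DIC = 0.002001 × 2.77 = 0.00554 mmol/L = 5.54 μmol/L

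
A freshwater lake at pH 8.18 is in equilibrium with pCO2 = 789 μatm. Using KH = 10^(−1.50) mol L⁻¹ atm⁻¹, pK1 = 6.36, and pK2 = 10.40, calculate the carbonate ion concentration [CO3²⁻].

[CO3²⁻] = 9.93 μmol/L

[CO2*] = KH · pCO2 = 10^(−1.50) × 789×10^-6 = 2.495×10^-5 mol/L
α₀ = 1/(1 + K1/[H⁺] + K1K2/[H⁺]²) = 1/(1 + 10^+1.82 + 10^-0.40) = 0.01482
DIC = [CO2*]/α₀ = 2.495×10^-5 / 0.01482 = 1.683 mmol/L
[CO3²⁻] = α₂·DIC; α₂ = 0.005901, so [CO3²⁻] = 0.005901 × 1.683 = 0.00993 mmol/L = 9.93 μmol/L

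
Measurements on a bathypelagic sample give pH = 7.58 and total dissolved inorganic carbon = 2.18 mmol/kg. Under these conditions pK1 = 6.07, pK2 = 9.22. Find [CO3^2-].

[CO3²⁻] = 0.0474 mmol/kg

α₂ = 1 / (1 + [H⁺]/K2 + [H⁺]²/(K1K2)) = 1 / (1 + 10^+1.64 + 10^+0.13)
   = 1 / (1 + 43.652 + 1.3490) = 1/46.001 = 0.02174
[CO3²⁻] = α₂ × DIC = 0.02174 × 2.18 = 0.0474 mmol/kg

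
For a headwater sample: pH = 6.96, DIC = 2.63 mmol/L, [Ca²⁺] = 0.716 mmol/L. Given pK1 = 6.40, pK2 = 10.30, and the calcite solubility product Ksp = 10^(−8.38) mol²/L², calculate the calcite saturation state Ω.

α₂ = 1 / (1 + [H⁺]/K2 + [H⁺]²/(K1K2)) = 1 / (1 + 10^+3.34 + 10^+2.78)
   = 1 / (1 + 2187.8 + 602.56) = 1/2791.3 = 0.0003583
[CO3²⁻] = α₂ × DIC = 0.0003583 × 2.63 = 0.0009422 mmol/L = 0.9422 μmol/L
Ksp = 10^(−8.38) = 4.169×10^-9
Ω = [Ca²⁺][CO3²⁻]/Ksp = (0.716×10^-3)(9.422×10^-7) / 4.169×10^-9 = 0.162

Ω = 0.162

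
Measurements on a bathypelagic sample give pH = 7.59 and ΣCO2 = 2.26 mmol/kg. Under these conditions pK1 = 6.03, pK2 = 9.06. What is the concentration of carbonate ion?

[CO3²⁻] = 0.0721 mmol/kg

α₂ = 1 / (1 + [H⁺]/K2 + [H⁺]²/(K1K2)) = 1 / (1 + 10^+1.47 + 10^-0.09)
   = 1 / (1 + 29.512 + 0.81283) = 1/31.325 = 0.03192
[CO3²⁻] = α₂ × DIC = 0.03192 × 2.26 = 0.0721 mmol/kg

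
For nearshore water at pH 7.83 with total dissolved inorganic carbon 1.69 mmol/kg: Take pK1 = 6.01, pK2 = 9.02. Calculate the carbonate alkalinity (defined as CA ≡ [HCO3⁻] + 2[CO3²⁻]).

CA = [HCO3⁻] + 2[CO3²⁻] = (α₁ + 2α₂)·DIC
At pH 7.83: [H⁺]/K1 = 10^-1.82 = 0.015136, K2/[H⁺] = 10^-1.19 = 0.064565
α₁ = 1/(1 + 0.015136 + 0.064565) = 1/1.0797 = 0.9262; α₂ = α₁·K2/[H⁺] = 0.05980
α₁ + 2α₂ = 1.0458
CA = 1.0458 × 1.69 = 1.77 mmol/kg

CA = 1.77 mmol/kg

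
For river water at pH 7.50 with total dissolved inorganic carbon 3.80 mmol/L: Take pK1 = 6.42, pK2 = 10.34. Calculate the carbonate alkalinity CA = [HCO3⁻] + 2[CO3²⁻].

CA = 3.51 mmol/L

CA = [HCO3⁻] + 2[CO3²⁻] = (α₁ + 2α₂)·DIC
At pH 7.50: [H⁺]/K1 = 10^-1.08 = 0.083176, K2/[H⁺] = 10^-2.84 = 0.0014454
α₁ = 1/(1 + 0.083176 + 0.0014454) = 1/1.0846 = 0.9220; α₂ = α₁·K2/[H⁺] = 0.001333
α₁ + 2α₂ = 0.9246
CA = 0.9246 × 3.80 = 3.51 mmol/L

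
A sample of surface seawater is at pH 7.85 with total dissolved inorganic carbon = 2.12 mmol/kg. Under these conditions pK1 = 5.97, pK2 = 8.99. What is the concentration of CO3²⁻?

α₂ = 1 / (1 + [H⁺]/K2 + [H⁺]²/(K1K2)) = 1 / (1 + 10^+1.14 + 10^-0.74)
   = 1 / (1 + 13.804 + 0.18197) = 1/14.986 = 0.06673
[CO3²⁻] = α₂ × DIC = 0.06673 × 2.12 = 0.141 mmol/kg

[CO3²⁻] = 0.141 mmol/kg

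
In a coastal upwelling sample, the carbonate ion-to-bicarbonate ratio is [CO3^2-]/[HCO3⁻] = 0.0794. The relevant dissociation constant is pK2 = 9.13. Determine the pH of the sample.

pH = 8.03

From K2 = [H⁺][CO3^2-]/[HCO3⁻]:  pH = pK2 + log₁₀([CO3^2-]/[HCO3⁻])
log₁₀(0.0794) = -1.100
pH = 9.13 + (-1.100) = 8.03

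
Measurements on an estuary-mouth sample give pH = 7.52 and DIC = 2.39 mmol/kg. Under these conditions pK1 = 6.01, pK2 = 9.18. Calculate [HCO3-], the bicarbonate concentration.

[HCO3⁻] = 2.27 mmol/kg

α₁ = 1 / (1 + [H⁺]/K1 + K2/[H⁺]) = 1 / (1 + 10^-1.51 + 10^-1.66)
   = 1 / (1 + 0.030903 + 0.021878) = 1/1.0528 = 0.9499
[HCO3⁻] = α₁ × DIC = 0.9499 × 2.39 = 2.27 mmol/kg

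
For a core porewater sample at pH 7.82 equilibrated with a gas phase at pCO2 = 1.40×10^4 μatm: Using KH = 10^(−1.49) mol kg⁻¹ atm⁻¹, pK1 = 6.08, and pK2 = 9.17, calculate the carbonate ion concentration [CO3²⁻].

[CO2*] = KH · pCO2 = 10^(−1.49) × 1.40×10^4×10^-6 = 4.530×10^-4 mol/kg
α₀ = 1/(1 + K1/[H⁺] + K1K2/[H⁺]²) = 1/(1 + 10^+1.74 + 10^+0.39) = 0.01712
DIC = [CO2*]/α₀ = 4.530×10^-4 / 0.01712 = 26.46 mmol/kg
[CO3²⁻] = α₂·DIC; α₂ = 0.04203, so [CO3²⁻] = 0.04203 × 26.46 = 1.11 mmol/kg

[CO3²⁻] = 1.11 mmol/kg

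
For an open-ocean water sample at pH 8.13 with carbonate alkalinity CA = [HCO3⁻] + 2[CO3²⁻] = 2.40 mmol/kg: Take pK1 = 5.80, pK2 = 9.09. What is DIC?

DIC = 2.19 mmol/kg

CA = [HCO3⁻] + 2[CO3²⁻] = (α₁ + 2α₂)·DIC
At pH 8.13: [H⁺]/K1 = 10^-2.33 = 0.0046774, K2/[H⁺] = 10^-0.96 = 0.10965
α₁ = 1/(1 + 0.0046774 + 0.10965) = 1/1.1143 = 0.8974; α₂ = α₁·K2/[H⁺] = 0.09840
α₁ + 2α₂ = 1.0942
DIC = CA / (α₁ + 2α₂) = 2.40 / 1.0942 = 2.19 mmol/kg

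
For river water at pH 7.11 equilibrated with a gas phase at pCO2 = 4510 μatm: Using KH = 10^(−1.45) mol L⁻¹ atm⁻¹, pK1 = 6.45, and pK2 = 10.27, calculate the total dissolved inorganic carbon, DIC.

[CO2*] = KH · pCO2 = 10^(−1.45) × 4510×10^-6 = 1.600×10^-4 mol/L
α₀ = 1/(1 + K1/[H⁺] + K1K2/[H⁺]²) = 1/(1 + 10^+0.66 + 10^-2.50) = 0.1794
DIC = [CO2*]/α₀ = 1.600×10^-4 / 0.1794 = 0.892 mmol/L

DIC = 0.892 mmol/L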